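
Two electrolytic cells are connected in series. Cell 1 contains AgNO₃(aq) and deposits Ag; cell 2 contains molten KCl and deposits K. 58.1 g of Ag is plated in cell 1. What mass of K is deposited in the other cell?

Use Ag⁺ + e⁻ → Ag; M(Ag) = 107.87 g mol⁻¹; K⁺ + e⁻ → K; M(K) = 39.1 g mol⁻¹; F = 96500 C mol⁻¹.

21.1 g

n(Ag) = 58.1 / 107.87 = 0.5386 mol.
Since Ag⁺ + e⁻ → Ag, n(e⁻) passed = 1 × 0.5386 = 0.5386 mol.
Cells in series carry the same charge, so the same 0.5386 mol of electrons passes through cell 2.
K⁺ + e⁻ → K, so n(K) = 0.5386 / 1 = 0.5386 mol.
m(K) = 0.5386 × 39.1 = 21.1 g.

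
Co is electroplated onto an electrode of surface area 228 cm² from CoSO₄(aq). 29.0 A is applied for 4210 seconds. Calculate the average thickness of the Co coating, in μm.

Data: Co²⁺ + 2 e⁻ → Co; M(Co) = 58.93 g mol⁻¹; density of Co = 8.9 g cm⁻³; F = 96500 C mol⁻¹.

Q = I·t = 29.00 × 4210.0 = 122100 C; n(e⁻) = 1.265 mol.
n(Co) = n(e⁻)/2 = 0.6326 mol, so m = 0.6326 × 58.93 = 37.28 g.
Volume = m/ρ = 37.28 / 8.9 = 4.189 cm³.
Thickness = V/A = 4.189 / 228 = 0.0184 cm = 184 μm.

184 μm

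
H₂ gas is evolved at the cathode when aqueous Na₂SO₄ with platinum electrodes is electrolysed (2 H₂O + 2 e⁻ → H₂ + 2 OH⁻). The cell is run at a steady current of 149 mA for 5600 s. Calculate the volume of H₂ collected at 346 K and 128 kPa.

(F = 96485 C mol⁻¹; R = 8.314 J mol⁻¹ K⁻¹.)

Q = I·t = 0.1490 A × 5600.0 s = 834.4 C.
n(e⁻) = Q/F = 834.4 / 96485 = 0.008648 mol.
2 electrons are transferred per H₂ molecule, so n(H₂) = 0.008648 / 2 = 0.004324 mol.
V = nRT/P = (0.004324 × 8.314 × 346) / (128 × 10³ Pa) = 9.72 × 10⁻⁵ m³ = 0.0972 L.

0.0972 L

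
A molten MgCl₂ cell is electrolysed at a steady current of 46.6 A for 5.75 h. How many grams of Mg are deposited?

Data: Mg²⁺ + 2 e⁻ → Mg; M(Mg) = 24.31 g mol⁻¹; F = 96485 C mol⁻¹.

122 g

Q = I·t = 46.60 A × 20700 s = 964600 C.
n(e⁻) = Q/F = 964600 / 96485 = 9.998 mol.
Mg²⁺ + 2 e⁻ → Mg, so n(Mg) = n(e⁻)/2 = 4.999 mol.
m = n·M = 4.999 × 24.31 = 122 g.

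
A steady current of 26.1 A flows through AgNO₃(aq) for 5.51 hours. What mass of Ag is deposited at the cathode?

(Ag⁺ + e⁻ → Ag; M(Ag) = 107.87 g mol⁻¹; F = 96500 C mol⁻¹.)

579 g

Q = I·t = 26.10 A × 19836 s = 517700 C.
n(e⁻) = Q/F = 517700 / 96500 = 5.365 mol.
Ag⁺ + e⁻ → Ag, so n(Ag) = n(e⁻)/1 = 5.365 mol.
m = n·M = 5.365 × 107.87 = 579 g.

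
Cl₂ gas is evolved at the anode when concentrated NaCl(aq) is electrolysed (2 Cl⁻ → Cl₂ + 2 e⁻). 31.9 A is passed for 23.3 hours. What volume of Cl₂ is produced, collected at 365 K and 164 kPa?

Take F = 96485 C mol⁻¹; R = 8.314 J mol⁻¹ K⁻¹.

257 L

Q = I·t = 31.90 A × 83880 s = 2676000 C.
n(e⁻) = Q/F = 2676000 / 96485 = 27.73 mol.
2 electrons are transferred per Cl₂ molecule, so n(Cl₂) = 27.73 / 2 = 13.87 mol.
V = nRT/P = (13.87 × 8.314 × 365) / (164 × 10³ Pa) = 0.257 m³ = 257 L.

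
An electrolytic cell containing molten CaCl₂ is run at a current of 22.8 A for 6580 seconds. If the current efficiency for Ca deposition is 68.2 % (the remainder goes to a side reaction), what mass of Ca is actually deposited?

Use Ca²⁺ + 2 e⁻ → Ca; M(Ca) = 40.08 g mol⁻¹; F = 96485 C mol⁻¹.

21.3 g

Q = I·t = 22.80 × 6580.0 = 150000 C.
n(e⁻) = 150000/96485 = 1.555 mol; theoretically n(Ca) = 1.555/2 = 0.7774 mol, m_theo = 31.16 g.
At 68.2 % efficiency, m_actual = 0.682 × 31.16 = 21.3 g.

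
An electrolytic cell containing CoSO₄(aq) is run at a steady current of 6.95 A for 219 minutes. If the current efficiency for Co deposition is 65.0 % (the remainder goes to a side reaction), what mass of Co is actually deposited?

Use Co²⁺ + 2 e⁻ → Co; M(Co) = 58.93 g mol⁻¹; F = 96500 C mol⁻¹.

Q = I·t = 6.950 × 13140 = 91320 C.
n(e⁻) = 91320/96500 = 0.9464 mol; theoretically n(Co) = 0.9464/2 = 0.4732 mol, m_theo = 27.88 g.
At 65.0 % efficiency, m_actual = 0.650 × 27.88 = 18.1 g.

18.1 g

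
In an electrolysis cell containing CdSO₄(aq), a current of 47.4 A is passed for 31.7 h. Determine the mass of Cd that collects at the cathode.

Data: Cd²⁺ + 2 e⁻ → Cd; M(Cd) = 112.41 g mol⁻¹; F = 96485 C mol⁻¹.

3150 g

Q = I·t = 47.40 A × 114120 s = 5409000 C.
n(e⁻) = Q/F = 5409000 / 96485 = 56.06 mol.
Cd²⁺ + 2 e⁻ → Cd, so n(Cd) = n(e⁻)/2 = 28.03 mol.
m = n·M = 28.03 × 112.41 = 3150 g.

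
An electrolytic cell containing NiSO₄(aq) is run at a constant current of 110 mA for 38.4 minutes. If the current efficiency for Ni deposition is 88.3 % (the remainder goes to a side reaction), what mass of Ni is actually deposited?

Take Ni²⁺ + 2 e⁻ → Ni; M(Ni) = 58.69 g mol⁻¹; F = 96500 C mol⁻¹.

Q = I·t = 0.1100 × 2304.0 = 253.4 C.
n(e⁻) = 253.4/96500 = 0.002626 mol; theoretically n(Ni) = 0.002626/2 = 0.001313 mol, m_theo = 0.07707 g.
At 88.3 % efficiency, m_actual = 0.883 × 0.07707 = 0.0681 g.

0.0681 g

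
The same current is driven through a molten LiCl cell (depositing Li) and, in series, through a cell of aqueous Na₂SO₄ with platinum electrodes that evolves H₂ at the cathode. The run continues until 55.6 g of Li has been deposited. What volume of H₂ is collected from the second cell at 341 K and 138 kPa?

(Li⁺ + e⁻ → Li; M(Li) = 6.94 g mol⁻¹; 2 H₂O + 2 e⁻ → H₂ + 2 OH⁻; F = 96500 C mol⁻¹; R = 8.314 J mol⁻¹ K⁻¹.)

82.3 L

n(Li) = 55.6 / 6.94 = 8.012 mol, so n(e⁻) = 1 × 8.012 = 8.012 mol.
The cells are in series, so the same 8.012 mol of electrons passes through the second cell.
2 H₂O + 2 e⁻ → H₂ + 2 OH⁻ — 2 mol e⁻ per mol H₂, so n(H₂) = 8.012/2 = 4.006 mol.
V = nRT/P = (4.006 × 8.314 × 341) / (138 × 10³) = 0.0823 m³ = 82.3 L.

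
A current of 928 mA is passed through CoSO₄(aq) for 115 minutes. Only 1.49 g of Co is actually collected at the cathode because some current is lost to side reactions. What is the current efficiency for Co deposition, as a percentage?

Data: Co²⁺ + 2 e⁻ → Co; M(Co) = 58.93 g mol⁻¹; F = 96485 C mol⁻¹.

Q = I·t = 0.9280 × 6900.0 = 6403 C; n(e⁻) = 6403/96485 = 0.06636 mol.
Theoretical n(Co) = n(e⁻)/2 = 0.03318 mol, i.e. m_theo = 0.03318 × 58.93 = 1.955 g.
Efficiency = m_actual / m_theo = 1.49 / 1.955 = 76.2 %.

76.2 %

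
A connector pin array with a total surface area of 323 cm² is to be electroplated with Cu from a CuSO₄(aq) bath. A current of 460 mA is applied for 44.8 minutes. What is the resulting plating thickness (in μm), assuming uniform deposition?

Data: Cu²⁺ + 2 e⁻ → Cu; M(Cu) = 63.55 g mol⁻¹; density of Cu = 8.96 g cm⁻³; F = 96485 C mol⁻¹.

Q = I·t = 0.4600 × 2688.0 = 1236 C; n(e⁻) = 0.01282 mol.
n(Cu) = n(e⁻)/2 = 0.006408 mol, so m = 0.006408 × 63.55 = 0.4072 g.
Volume = m/ρ = 0.4072 / 8.96 = 0.04545 cm³.
Thickness = V/A = 0.04545 / 323 = 1.41 × 10⁻⁴ cm = 1.41 μm.

1.41 μm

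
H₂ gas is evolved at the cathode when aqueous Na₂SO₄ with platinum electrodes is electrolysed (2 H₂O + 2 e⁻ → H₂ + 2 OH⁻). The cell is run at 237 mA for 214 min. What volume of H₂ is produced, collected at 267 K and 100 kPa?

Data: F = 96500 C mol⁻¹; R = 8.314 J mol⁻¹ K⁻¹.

0.350 L

Q = I·t = 0.2370 A × 12840 s = 3043 C.
n(e⁻) = Q/F = 3043 / 96500 = 0.03153 mol.
2 electrons are transferred per H₂ molecule, so n(H₂) = 0.03153 / 2 = 0.01577 mol.
V = nRT/P = (0.01577 × 8.314 × 267) / (100 × 10³ Pa) = 3.50 × 10⁻⁴ m³ = 0.350 L.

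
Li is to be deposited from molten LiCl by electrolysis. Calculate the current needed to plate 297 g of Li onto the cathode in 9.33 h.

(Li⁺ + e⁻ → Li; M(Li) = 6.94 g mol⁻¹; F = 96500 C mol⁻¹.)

123 A

n(Li) = 297 / 6.94 = 42.80 mol.
n(e⁻) = 1 × 42.80 = 42.80 mol.
Q = n(e⁻)·F = 42.80 × 96500 = 4130000 C.
I = Q/t = 4130000 / 33588 s = 123 A.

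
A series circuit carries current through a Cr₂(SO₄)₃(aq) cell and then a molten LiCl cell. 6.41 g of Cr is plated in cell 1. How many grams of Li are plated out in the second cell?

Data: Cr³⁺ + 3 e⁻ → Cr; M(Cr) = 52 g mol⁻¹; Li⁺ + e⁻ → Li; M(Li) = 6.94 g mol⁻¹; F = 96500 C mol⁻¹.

2.57 g

n(Cr) = 6.41 / 52 = 0.1233 mol.
Since Cr³⁺ + 3 e⁻ → Cr, n(e⁻) passed = 3 × 0.1233 = 0.3698 mol.
Cells in series carry the same charge, so the same 0.3698 mol of electrons passes through cell 2.
Li⁺ + e⁻ → Li, so n(Li) = 0.3698 / 1 = 0.3698 mol.
m(Li) = 0.3698 × 6.94 = 2.57 g.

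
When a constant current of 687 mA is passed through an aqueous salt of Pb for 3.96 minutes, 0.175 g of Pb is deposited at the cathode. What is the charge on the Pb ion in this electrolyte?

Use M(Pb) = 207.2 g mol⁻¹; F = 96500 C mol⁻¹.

Q = I·t = 0.6870 A × 237.60 s = 163.2 C, so n(e⁻) = 163.2/96500 = 0.001692 mol.
n(Pb) deposited = 0.175 / 207.2 = 0.0008446 mol.
Electrons per atom = n(e⁻)/n(Pb) = 0.001692 / 0.0008446 = 2.00 ≈ 2, so the ion is Pb²⁺.

+2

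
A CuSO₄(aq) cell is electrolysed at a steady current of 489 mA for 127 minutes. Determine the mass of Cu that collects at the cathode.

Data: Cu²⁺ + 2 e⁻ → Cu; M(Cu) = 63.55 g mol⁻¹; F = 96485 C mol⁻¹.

Q = I·t = 0.4890 A × 7620.0 s = 3726 C.
n(e⁻) = Q/F = 3726 / 96485 = 0.03862 mol.
Cu²⁺ + 2 e⁻ → Cu, so n(Cu) = n(e⁻)/2 = 0.01931 mol.
m = n·M = 0.01931 × 63.55 = 1.23 g.

1.23 g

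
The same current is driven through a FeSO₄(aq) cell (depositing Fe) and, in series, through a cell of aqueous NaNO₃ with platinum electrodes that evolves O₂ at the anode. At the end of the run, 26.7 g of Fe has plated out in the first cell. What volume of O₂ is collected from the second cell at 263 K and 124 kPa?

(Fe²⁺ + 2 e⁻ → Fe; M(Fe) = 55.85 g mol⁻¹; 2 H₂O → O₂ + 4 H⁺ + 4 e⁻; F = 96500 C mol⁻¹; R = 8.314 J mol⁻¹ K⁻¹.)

4.22 L

n(Fe) = 26.7 / 55.85 = 0.4781 mol, so n(e⁻) = 2 × 0.4781 = 0.9561 mol.
The cells are in series, so the same 0.9561 mol of electrons passes through the second cell.
2 H₂O → O₂ + 4 H⁺ + 4 e⁻ — 4 mol e⁻ per mol O₂, so n(O₂) = 0.9561/4 = 0.2390 mol.
V = nRT/P = (0.2390 × 8.314 × 263) / (124 × 10³) = 0.00422 m³ = 4.22 L.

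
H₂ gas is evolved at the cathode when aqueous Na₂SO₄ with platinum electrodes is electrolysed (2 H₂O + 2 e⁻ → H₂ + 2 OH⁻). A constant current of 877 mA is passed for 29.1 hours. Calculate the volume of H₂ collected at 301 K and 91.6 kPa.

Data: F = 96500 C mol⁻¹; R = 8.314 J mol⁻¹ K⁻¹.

Q = I·t = 0.8770 A × 104760 s = 91870 C.
n(e⁻) = Q/F = 91870 / 96500 = 0.9521 mol.
2 electrons are transferred per H₂ molecule, so n(H₂) = 0.9521 / 2 = 0.4760 mol.
V = nRT/P = (0.4760 × 8.314 × 301) / (91.6 × 10³ Pa) = 0.0130 m³ = 13.0 L.

13.0 L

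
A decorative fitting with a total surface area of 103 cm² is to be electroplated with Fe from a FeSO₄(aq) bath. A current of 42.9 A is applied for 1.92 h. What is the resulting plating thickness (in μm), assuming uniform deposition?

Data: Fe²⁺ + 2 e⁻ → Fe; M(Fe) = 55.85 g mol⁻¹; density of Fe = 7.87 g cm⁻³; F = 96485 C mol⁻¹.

Q = I·t = 42.90 × 6912.0 = 296500 C; n(e⁻) = 3.073 mol.
n(Fe) = n(e⁻)/2 = 1.537 mol, so m = 1.537 × 55.85 = 85.82 g.
Volume = m/ρ = 85.82 / 7.87 = 10.90 cm³.
Thickness = V/A = 10.90 / 103 = 0.106 cm = 1060 μm.

1060 μm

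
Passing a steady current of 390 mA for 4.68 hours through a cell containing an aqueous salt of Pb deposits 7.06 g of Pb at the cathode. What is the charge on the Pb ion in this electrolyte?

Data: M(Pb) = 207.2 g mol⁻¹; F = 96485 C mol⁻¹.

Q = I·t = 0.3900 A × 16848 s = 6571 C, so n(e⁻) = 6571/96485 = 0.06810 mol.
n(Pb) deposited = 7.06 / 207.2 = 0.03407 mol.
Electrons per atom = n(e⁻)/n(Pb) = 0.06810 / 0.03407 = 2.00 ≈ 2, so the ion is Pb²⁺.

+2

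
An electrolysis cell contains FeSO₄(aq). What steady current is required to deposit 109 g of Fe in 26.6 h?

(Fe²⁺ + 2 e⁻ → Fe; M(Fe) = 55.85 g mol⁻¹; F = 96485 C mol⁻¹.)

n(Fe) = 109 / 55.85 = 1.952 mol.
n(e⁻) = 2 × 1.952 = 3.903 mol.
Q = n(e⁻)·F = 3.903 × 96485 = 376600 C.
I = Q/t = 376600 / 95760 s = 3.93 A.

3.93 A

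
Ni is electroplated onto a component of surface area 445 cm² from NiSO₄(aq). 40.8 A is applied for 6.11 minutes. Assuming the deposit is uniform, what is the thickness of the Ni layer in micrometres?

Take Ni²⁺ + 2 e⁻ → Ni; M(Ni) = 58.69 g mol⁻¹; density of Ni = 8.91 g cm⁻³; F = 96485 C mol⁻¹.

11.5 μm

Q = I·t = 40.80 × 366.60 = 14960 C; n(e⁻) = 0.1550 mol.
n(Ni) = n(e⁻)/2 = 0.07751 mol, so m = 0.07751 × 58.69 = 4.549 g.
Volume = m/ρ = 4.549 / 8.91 = 0.5106 cm³.
Thickness = V/A = 0.5106 / 445 = 0.00115 cm = 11.5 μm.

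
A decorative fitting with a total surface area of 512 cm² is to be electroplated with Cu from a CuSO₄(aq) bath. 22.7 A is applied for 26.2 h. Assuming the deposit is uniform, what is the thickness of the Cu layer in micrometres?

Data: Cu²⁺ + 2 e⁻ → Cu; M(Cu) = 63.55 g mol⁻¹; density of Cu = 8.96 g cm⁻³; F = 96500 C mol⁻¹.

1540 μm

Q = I·t = 22.70 × 94320 = 2141000 C; n(e⁻) = 22.19 mol.
n(Cu) = n(e⁻)/2 = 11.09 mol, so m = 11.09 × 63.55 = 705.0 g.
Volume = m/ρ = 705.0 / 8.96 = 78.68 cm³.
Thickness = V/A = 78.68 / 512 = 0.154 cm = 1540 μm.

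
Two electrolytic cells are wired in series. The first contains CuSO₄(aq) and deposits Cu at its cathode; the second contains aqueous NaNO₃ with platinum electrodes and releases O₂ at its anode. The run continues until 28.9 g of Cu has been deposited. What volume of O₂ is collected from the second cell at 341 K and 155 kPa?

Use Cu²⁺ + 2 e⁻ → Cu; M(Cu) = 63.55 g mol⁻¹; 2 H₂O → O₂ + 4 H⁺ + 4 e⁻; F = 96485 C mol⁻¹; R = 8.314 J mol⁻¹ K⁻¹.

n(Cu) = 28.9 / 63.55 = 0.4548 mol, so n(e⁻) = 2 × 0.4548 = 0.9095 mol.
The cells are in series, so the same 0.9095 mol of electrons passes through the second cell.
2 H₂O → O₂ + 4 H⁺ + 4 e⁻ — 4 mol e⁻ per mol O₂, so n(O₂) = 0.9095/4 = 0.2274 mol.
V = nRT/P = (0.2274 × 8.314 × 341) / (155 × 10³) = 0.00416 m³ = 4.16 L.

4.16 L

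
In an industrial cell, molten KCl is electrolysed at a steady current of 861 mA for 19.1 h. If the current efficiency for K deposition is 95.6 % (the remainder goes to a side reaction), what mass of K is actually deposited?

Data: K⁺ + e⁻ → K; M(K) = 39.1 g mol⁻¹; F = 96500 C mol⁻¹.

22.9 g

Q = I·t = 0.8610 × 68760 = 59200 C.
n(e⁻) = 59200/96500 = 0.6135 mol; theoretically n(K) = 0.6135/1 = 0.6135 mol, m_theo = 23.99 g.
At 95.6 % efficiency, m_actual = 0.956 × 23.99 = 22.9 g.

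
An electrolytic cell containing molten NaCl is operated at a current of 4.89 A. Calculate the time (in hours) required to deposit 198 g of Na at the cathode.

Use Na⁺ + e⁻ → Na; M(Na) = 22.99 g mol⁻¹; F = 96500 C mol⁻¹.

47.2 h

n(Na) = m/M = 198 / 22.99 = 8.612 mol.
Each Na atom requires 1 electron, so n(e⁻) = 1 × 8.612 = 8.612 mol.
Q = n(e⁻)·F = 8.612 × 96500 = 831100 C.
t = Q/I = 831100 / 4.890 A = 170000 s = 47.2 h.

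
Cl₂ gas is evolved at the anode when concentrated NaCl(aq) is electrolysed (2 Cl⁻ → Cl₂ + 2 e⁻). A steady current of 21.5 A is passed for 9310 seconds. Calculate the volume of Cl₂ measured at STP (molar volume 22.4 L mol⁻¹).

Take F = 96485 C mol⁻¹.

23.2 L

Q = I·t = 21.50 A × 9310.0 s = 200200 C.
n(e⁻) = Q/F = 200200 / 96485 = 2.075 mol.
2 electrons are transferred per Cl₂ molecule, so n(Cl₂) = 2.075 / 2 = 1.037 mol.
V = n × V_m = 1.037 × 22.4 = 23.2 L.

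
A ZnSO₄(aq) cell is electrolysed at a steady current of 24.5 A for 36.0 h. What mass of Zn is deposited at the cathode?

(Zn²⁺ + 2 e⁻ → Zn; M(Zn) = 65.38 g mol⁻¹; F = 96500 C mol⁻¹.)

Q = I·t = 24.50 A × 129600 s = 3175000 C.
n(e⁻) = Q/F = 3175000 / 96500 = 32.90 mol.
Zn²⁺ + 2 e⁻ → Zn, so n(Zn) = n(e⁻)/2 = 16.45 mol.
m = n·M = 16.45 × 65.38 = 1080 g.

1080 g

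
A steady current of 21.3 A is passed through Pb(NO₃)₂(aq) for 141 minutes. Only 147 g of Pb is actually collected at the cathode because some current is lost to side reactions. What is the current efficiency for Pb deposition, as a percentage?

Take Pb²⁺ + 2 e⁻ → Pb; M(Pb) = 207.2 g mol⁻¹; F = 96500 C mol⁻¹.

76.0 %

Q = I·t = 21.30 × 8460.0 = 180200 C; n(e⁻) = 180200/96500 = 1.867 mol.
Theoretical n(Pb) = n(e⁻)/2 = 0.9337 mol, i.e. m_theo = 0.9337 × 207.2 = 193.5 g.
Efficiency = m_actual / m_theo = 147 / 193.5 = 76.0 %.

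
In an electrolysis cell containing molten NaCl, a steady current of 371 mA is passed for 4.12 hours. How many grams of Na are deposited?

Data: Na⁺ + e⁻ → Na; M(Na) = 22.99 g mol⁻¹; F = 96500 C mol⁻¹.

1.31 g

Q = I·t = 0.3710 A × 14832 s = 5503 C.
n(e⁻) = Q/F = 5503 / 96500 = 0.05702 mol.
Na⁺ + e⁻ → Na, so n(Na) = n(e⁻)/1 = 0.05702 mol.
m = n·M = 0.05702 × 22.99 = 1.31 g.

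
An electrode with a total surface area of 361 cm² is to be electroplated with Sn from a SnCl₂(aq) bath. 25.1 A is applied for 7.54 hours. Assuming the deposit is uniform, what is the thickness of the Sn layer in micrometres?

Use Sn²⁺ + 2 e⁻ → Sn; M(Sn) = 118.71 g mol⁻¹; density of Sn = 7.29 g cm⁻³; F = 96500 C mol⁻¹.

Q = I·t = 25.10 × 27144 = 681300 C; n(e⁻) = 7.060 mol.
n(Sn) = n(e⁻)/2 = 3.530 mol, so m = 3.530 × 118.71 = 419.1 g.
Volume = m/ρ = 419.1 / 7.29 = 57.48 cm³.
Thickness = V/A = 57.48 / 361 = 0.159 cm = 1590 μm.

1590 μm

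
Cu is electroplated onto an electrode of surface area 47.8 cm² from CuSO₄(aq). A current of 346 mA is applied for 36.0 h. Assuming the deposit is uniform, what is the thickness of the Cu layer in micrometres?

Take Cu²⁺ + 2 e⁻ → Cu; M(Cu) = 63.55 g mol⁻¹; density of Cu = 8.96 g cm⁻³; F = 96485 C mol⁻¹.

Q = I·t = 0.3460 × 129600 = 44840 C; n(e⁻) = 0.4648 mol.
n(Cu) = n(e⁻)/2 = 0.2324 mol, so m = 0.2324 × 63.55 = 14.77 g.
Volume = m/ρ = 14.77 / 8.96 = 1.648 cm³.
Thickness = V/A = 1.648 / 47.8 = 0.0345 cm = 345 μm.

345 μm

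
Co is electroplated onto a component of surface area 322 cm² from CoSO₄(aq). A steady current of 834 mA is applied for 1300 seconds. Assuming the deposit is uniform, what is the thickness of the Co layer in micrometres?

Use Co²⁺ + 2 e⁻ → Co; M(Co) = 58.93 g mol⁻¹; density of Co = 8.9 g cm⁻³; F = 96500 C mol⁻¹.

Q = I·t = 0.8340 × 1300.0 = 1084 C; n(e⁻) = 0.01124 mol.
n(Co) = n(e⁻)/2 = 0.005618 mol, so m = 0.005618 × 58.93 = 0.3310 g.
Volume = m/ρ = 0.3310 / 8.9 = 0.03720 cm³.
Thickness = V/A = 0.03720 / 322 = 1.16 × 10⁻⁴ cm = 1.16 μm.

1.16 μm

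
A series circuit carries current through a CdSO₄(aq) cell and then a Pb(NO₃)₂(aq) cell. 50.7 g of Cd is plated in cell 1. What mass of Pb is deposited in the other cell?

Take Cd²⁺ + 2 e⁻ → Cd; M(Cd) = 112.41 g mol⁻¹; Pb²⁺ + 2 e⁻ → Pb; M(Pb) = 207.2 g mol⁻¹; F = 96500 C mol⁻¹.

n(Cd) = 50.7 / 112.41 = 0.4510 mol.
Since Cd²⁺ + 2 e⁻ → Cd, n(e⁻) passed = 2 × 0.4510 = 0.9021 mol.
Cells in series carry the same charge, so the same 0.9021 mol of electrons passes through cell 2.
Pb²⁺ + 2 e⁻ → Pb, so n(Pb) = 0.9021 / 2 = 0.4510 mol.
m(Pb) = 0.4510 × 207.2 = 93.5 g.

93.5 g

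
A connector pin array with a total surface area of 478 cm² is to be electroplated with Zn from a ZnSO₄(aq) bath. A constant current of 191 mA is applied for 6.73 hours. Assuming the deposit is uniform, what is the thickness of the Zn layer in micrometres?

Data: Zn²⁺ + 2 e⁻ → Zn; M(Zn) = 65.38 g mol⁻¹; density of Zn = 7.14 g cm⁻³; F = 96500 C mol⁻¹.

Q = I·t = 0.1910 × 24228 = 4628 C; n(e⁻) = 0.04795 mol.
n(Zn) = n(e⁻)/2 = 0.02398 mol, so m = 0.02398 × 65.38 = 1.568 g.
Volume = m/ρ = 1.568 / 7.14 = 0.2196 cm³.
Thickness = V/A = 0.2196 / 478 = 4.59 × 10⁻⁴ cm = 4.59 μm.

4.59 μm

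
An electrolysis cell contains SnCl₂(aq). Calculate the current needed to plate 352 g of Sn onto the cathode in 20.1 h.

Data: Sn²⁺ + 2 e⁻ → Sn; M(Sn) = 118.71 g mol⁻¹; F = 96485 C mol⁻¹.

n(Sn) = 352 / 118.71 = 2.965 mol.
n(e⁻) = 2 × 2.965 = 5.930 mol.
Q = n(e⁻)·F = 5.930 × 96485 = 572200 C.
I = Q/t = 572200 / 72360 s = 7.91 A.

7.91 A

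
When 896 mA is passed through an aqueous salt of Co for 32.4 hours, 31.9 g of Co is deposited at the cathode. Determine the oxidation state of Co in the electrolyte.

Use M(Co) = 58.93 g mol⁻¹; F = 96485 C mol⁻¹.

+2

Q = I·t = 0.8960 A × 116640 s = 104500 C, so n(e⁻) = 104500/96485 = 1.083 mol.
n(Co) deposited = 31.9 / 58.93 = 0.5413 mol.
Electrons per atom = n(e⁻)/n(Co) = 1.083 / 0.5413 = 2.00 ≈ 2, so the ion is Co²⁺.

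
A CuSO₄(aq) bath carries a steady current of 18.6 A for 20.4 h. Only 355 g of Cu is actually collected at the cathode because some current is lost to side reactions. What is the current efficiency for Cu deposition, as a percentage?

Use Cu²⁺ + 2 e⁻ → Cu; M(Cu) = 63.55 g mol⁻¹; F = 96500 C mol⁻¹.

78.9 %

Q = I·t = 18.60 × 73440 = 1366000 C; n(e⁻) = 1366000/96500 = 14.16 mol.
Theoretical n(Cu) = n(e⁻)/2 = 7.078 mol, i.e. m_theo = 7.078 × 63.55 = 449.8 g.
Efficiency = m_actual / m_theo = 355 / 449.8 = 78.9 %.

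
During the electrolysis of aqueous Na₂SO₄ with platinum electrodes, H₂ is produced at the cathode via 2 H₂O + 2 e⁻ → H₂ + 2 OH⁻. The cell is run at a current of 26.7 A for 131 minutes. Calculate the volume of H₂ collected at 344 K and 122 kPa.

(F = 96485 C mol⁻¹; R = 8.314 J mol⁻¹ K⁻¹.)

Q = I·t = 26.70 A × 7860.0 s = 209900 C.
n(e⁻) = Q/F = 209900 / 96485 = 2.175 mol.
2 electrons are transferred per H₂ molecule, so n(H₂) = 2.175 / 2 = 1.088 mol.
V = nRT/P = (1.088 × 8.314 × 344) / (122 × 10³ Pa) = 0.0255 m³ = 25.5 L.

25.5 L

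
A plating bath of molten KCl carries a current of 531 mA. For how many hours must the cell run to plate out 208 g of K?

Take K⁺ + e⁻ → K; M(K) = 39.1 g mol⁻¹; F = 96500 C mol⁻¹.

n(K) = m/M = 208 / 39.1 = 5.320 mol.
Each K atom requires 1 electron, so n(e⁻) = 1 × 5.320 = 5.320 mol.
Q = n(e⁻)·F = 5.320 × 96500 = 513400 C.
t = Q/I = 513400 / 0.5310 A = 966800 s = 269 h.

269 h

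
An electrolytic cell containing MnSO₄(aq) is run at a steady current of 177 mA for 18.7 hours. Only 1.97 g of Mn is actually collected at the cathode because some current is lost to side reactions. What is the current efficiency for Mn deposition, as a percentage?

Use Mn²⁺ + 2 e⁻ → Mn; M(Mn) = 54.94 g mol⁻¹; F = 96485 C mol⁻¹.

Q = I·t = 0.1770 × 67320 = 11920 C; n(e⁻) = 11920/96485 = 0.1235 mol.
Theoretical n(Mn) = n(e⁻)/2 = 0.06175 mol, i.e. m_theo = 0.06175 × 54.94 = 3.392 g.
Efficiency = m_actual / m_theo = 1.97 / 3.392 = 58.1 %.

58.1 %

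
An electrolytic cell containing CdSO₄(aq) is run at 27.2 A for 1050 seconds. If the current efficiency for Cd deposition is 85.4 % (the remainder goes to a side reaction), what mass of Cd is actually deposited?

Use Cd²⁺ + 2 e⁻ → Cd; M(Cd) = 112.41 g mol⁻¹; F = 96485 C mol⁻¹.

Q = I·t = 27.20 × 1050.0 = 28560 C.
n(e⁻) = 28560/96485 = 0.2960 mol; theoretically n(Cd) = 0.2960/2 = 0.1480 mol, m_theo = 16.64 g.
At 85.4 % efficiency, m_actual = 0.854 × 16.64 = 14.2 g.

14.2 g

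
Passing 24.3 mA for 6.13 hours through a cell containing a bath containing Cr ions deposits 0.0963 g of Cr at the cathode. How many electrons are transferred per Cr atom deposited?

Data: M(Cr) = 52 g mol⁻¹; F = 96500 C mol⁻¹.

Q = I·t = 0.02430 A × 22068 s = 536.3 C, so n(e⁻) = 536.3/96500 = 0.005557 mol.
n(Cr) deposited = 0.0963 / 52 = 0.001852 mol.
Electrons per atom = n(e⁻)/n(Cr) = 0.005557 / 0.001852 = 3.00 ≈ 3, so the ion is Cr³⁺.

3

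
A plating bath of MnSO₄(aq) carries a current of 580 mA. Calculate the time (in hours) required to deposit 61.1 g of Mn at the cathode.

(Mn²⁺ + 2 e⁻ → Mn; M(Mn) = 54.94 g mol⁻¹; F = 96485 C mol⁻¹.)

103 h

n(Mn) = m/M = 61.1 / 54.94 = 1.112 mol.
Each Mn atom requires 2 electrons, so n(e⁻) = 2 × 1.112 = 2.224 mol.
Q = n(e⁻)·F = 2.224 × 96485 = 214600 C.
t = Q/I = 214600 / 0.5800 A = 370000 s = 103 h.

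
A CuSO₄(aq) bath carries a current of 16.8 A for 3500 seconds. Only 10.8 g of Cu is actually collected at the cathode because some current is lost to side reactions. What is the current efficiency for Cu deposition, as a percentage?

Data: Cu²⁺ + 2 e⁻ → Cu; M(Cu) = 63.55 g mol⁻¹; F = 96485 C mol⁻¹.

55.8 %

Q = I·t = 16.80 × 3500.0 = 58800 C; n(e⁻) = 58800/96485 = 0.6094 mol.
Theoretical n(Cu) = n(e⁻)/2 = 0.3047 mol, i.e. m_theo = 0.3047 × 63.55 = 19.36 g.
Efficiency = m_actual / m_theo = 10.8 / 19.36 = 55.8 %.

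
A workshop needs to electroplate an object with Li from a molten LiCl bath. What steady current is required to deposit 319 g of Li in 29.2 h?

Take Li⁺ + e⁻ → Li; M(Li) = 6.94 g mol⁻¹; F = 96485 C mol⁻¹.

n(Li) = 319 / 6.94 = 45.97 mol.
n(e⁻) = 1 × 45.97 = 45.97 mol.
Q = n(e⁻)·F = 45.97 × 96485 = 4435000 C.
I = Q/t = 4435000 / 105120 s = 42.2 A.

42.2 A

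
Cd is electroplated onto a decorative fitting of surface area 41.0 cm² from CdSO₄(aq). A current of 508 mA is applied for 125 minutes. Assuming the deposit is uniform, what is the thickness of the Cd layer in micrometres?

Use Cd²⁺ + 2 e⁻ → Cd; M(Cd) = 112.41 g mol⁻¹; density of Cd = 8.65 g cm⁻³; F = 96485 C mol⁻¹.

62.6 μm

Q = I·t = 0.5080 × 7500.0 = 3810 C; n(e⁻) = 0.03949 mol.
n(Cd) = n(e⁻)/2 = 0.01974 mol, so m = 0.01974 × 112.41 = 2.219 g.
Volume = m/ρ = 2.219 / 8.65 = 0.2566 cm³.
Thickness = V/A = 0.2566 / 41.0 = 0.00626 cm = 62.6 μm.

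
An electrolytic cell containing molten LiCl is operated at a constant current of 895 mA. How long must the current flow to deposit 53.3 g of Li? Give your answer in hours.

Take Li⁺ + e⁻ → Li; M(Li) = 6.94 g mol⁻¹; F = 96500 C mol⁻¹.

n(Li) = m/M = 53.3 / 6.94 = 7.680 mol.
Each Li atom requires 1 electron, so n(e⁻) = 1 × 7.680 = 7.680 mol.
Q = n(e⁻)·F = 7.680 × 96500 = 741100 C.
t = Q/I = 741100 / 0.8950 A = 828100 s = 230 h.

230 h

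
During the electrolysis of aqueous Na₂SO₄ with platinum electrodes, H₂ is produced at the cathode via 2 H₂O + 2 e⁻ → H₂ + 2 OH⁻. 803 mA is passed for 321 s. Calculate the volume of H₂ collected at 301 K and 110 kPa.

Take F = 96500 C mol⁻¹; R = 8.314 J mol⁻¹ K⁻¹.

0.0304 L

Q = I·t = 0.8030 A × 321.00 s = 257.8 C.
n(e⁻) = Q/F = 257.8 / 96500 = 0.002671 mol.
2 electrons are transferred per H₂ molecule, so n(H₂) = 0.002671 / 2 = 0.001336 mol.
V = nRT/P = (0.001336 × 8.314 × 301) / (110 × 10³ Pa) = 3.04 × 10⁻⁵ m³ = 0.0304 L.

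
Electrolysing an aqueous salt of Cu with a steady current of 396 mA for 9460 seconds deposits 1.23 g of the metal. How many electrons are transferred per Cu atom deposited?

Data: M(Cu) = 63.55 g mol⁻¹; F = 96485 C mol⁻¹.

2

Q = I·t = 0.3960 A × 9460.0 s = 3746 C, so n(e⁻) = 3746/96485 = 0.03883 mol.
n(Cu) deposited = 1.23 / 63.55 = 0.01935 mol.
Electrons per atom = n(e⁻)/n(Cu) = 0.03883 / 0.01935 = 2.01 ≈ 2, so the ion is Cu²⁺.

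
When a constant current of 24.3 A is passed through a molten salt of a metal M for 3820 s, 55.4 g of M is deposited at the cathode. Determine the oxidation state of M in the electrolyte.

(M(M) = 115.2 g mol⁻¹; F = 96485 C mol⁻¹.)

Q = I·t = 24.30 A × 3820.0 s = 92830 C, so n(e⁻) = 92830/96485 = 0.9621 mol.
n(M) deposited = 55.4 / 115.2 = 0.4809 mol.
Electrons per atom = n(e⁻)/n(M) = 0.9621 / 0.4809 = 2.00 ≈ 2, so the ion is M²⁺.

+2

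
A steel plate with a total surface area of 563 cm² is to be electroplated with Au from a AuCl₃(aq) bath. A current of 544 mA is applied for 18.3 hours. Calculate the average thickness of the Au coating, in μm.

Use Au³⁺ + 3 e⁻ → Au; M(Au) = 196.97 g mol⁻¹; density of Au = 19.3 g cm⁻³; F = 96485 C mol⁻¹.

22.4 μm

Q = I·t = 0.5440 × 65880 = 35840 C; n(e⁻) = 0.3714 mol.
n(Au) = n(e⁻)/3 = 0.1238 mol, so m = 0.1238 × 196.97 = 24.39 g.
Volume = m/ρ = 24.39 / 19.3 = 1.264 cm³.
Thickness = V/A = 1.264 / 563 = 0.00224 cm = 22.4 μm.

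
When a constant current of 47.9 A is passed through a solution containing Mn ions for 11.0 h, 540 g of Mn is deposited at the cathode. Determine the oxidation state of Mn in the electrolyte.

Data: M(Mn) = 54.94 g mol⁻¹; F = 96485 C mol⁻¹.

Q = I·t = 47.90 A × 39600 s = 1897000 C, so n(e⁻) = 1897000/96485 = 19.66 mol.
n(Mn) deposited = 540 / 54.94 = 9.829 mol.
Electrons per atom = n(e⁻)/n(Mn) = 19.66 / 9.829 = 2.00 ≈ 2, so the ion is Mn²⁺.

+2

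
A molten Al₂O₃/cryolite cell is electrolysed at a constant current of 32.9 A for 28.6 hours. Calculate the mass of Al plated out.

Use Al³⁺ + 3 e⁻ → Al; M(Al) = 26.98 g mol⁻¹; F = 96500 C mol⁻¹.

316 g

Q = I·t = 32.90 A × 102960 s = 3387000 C.
n(e⁻) = Q/F = 3387000 / 96500 = 35.10 mol.
Al³⁺ + 3 e⁻ → Al, so n(Al) = n(e⁻)/3 = 11.70 mol.
m = n·M = 11.70 × 26.98 = 316 g.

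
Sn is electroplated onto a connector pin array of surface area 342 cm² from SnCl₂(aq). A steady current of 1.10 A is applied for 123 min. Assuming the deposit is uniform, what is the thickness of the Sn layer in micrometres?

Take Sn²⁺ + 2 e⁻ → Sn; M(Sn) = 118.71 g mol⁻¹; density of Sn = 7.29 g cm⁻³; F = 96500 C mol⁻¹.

20.0 μm

Q = I·t = 1.100 × 7380.0 = 8118 C; n(e⁻) = 0.08412 mol.
n(Sn) = n(e⁻)/2 = 0.04206 mol, so m = 0.04206 × 118.71 = 4.993 g.
Volume = m/ρ = 4.993 / 7.29 = 0.6849 cm³.
Thickness = V/A = 0.6849 / 342 = 0.00200 cm = 20.0 μm.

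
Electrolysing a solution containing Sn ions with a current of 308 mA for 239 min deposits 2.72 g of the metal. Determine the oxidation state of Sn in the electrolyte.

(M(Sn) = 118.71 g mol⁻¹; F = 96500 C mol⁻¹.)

+2

Q = I·t = 0.3080 A × 14340 s = 4417 C, so n(e⁻) = 4417/96500 = 0.04577 mol.
n(Sn) deposited = 2.72 / 118.71 = 0.02291 mol.
Electrons per atom = n(e⁻)/n(Sn) = 0.04577 / 0.02291 = 2.00 ≈ 2, so the ion is Sn²⁺.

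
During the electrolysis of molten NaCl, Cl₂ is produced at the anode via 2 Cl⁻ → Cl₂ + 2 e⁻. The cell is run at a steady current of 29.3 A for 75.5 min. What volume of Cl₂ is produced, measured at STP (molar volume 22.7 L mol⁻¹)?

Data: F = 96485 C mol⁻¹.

15.6 L

Q = I·t = 29.30 A × 4530.0 s = 132700 C.
n(e⁻) = Q/F = 132700 / 96485 = 1.376 mol.
2 electrons are transferred per Cl₂ molecule, so n(Cl₂) = 1.376 / 2 = 0.6878 mol.
V = n × V_m = 0.6878 × 22.7 = 15.6 L.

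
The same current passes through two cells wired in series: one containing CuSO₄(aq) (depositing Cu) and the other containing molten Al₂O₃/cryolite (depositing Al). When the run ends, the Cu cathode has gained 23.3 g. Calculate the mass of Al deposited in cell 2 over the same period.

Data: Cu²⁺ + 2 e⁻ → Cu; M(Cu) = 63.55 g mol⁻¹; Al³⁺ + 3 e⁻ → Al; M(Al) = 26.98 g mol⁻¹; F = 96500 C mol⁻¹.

6.59 g

n(Cu) = 23.3 / 63.55 = 0.3666 mol.
Since Cu²⁺ + 2 e⁻ → Cu, n(e⁻) passed = 2 × 0.3666 = 0.7333 mol.
Cells in series carry the same charge, so the same 0.7333 mol of electrons passes through cell 2.
Al³⁺ + 3 e⁻ → Al, so n(Al) = 0.7333 / 3 = 0.2444 mol.
m(Al) = 0.2444 × 26.98 = 6.59 g.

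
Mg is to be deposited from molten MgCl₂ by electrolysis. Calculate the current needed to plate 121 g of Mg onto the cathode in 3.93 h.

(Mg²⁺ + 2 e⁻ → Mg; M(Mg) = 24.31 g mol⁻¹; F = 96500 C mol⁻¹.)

67.9 A

n(Mg) = 121 / 24.31 = 4.977 mol.
n(e⁻) = 2 × 4.977 = 9.955 mol.
Q = n(e⁻)·F = 9.955 × 96500 = 960600 C.
I = Q/t = 960600 / 14148 s = 67.9 A.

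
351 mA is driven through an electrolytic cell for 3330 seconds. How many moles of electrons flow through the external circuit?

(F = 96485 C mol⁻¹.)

0.0121 mol

Q = I·t = 0.3510 A × 3330.0 s = 1169 C.
n(e⁻) = Q/F = 1169 / 96485 = 0.0121 mol.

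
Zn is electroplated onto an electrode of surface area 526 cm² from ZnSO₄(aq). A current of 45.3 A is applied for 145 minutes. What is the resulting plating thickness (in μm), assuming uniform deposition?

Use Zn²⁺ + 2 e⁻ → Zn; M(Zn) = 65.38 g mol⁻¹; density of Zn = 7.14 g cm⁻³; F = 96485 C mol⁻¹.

356 μm

Q = I·t = 45.30 × 8700.0 = 394100 C; n(e⁻) = 4.085 mol.
n(Zn) = n(e⁻)/2 = 2.042 mol, so m = 2.042 × 65.38 = 133.5 g.
Volume = m/ρ = 133.5 / 7.14 = 18.70 cm³.
Thickness = V/A = 18.70 / 526 = 0.0356 cm = 356 μm.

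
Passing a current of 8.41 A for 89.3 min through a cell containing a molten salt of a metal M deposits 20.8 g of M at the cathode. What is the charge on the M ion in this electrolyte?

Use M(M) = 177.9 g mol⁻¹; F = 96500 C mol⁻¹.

+4

Q = I·t = 8.410 A × 5358.0 s = 45060 C, so n(e⁻) = 45060/96500 = 0.4670 mol.
n(M) deposited = 20.8 / 177.9 = 0.1169 mol.
Electrons per atom = n(e⁻)/n(M) = 0.4670 / 0.1169 = 3.99 ≈ 4, so the ion is M⁴⁺.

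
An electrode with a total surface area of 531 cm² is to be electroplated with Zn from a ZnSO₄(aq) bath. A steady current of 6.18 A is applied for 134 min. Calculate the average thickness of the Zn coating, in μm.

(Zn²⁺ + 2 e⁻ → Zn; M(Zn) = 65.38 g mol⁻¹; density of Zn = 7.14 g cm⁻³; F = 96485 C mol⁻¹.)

44.4 μm

Q = I·t = 6.180 × 8040.0 = 49690 C; n(e⁻) = 0.5150 mol.
n(Zn) = n(e⁻)/2 = 0.2575 mol, so m = 0.2575 × 65.38 = 16.83 g.
Volume = m/ρ = 16.83 / 7.14 = 2.358 cm³.
Thickness = V/A = 2.358 / 531 = 0.00444 cm = 44.4 μm.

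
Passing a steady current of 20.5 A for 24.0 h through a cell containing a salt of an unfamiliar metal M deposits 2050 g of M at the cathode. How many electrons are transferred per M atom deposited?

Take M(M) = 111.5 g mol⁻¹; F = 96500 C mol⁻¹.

1

Q = I·t = 20.50 A × 86400 s = 1771000 C, so n(e⁻) = 1771000/96500 = 18.35 mol.
n(M) deposited = 2050 / 111.5 = 18.39 mol.
Electrons per atom = n(e⁻)/n(M) = 18.35 / 18.39 = 0.998 ≈ 1, so the ion is M⁺.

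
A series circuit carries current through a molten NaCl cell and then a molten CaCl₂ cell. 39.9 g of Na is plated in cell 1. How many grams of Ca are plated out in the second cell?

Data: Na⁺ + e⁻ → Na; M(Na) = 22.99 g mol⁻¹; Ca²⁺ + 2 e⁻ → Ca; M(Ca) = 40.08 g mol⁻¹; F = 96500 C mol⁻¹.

n(Na) = 39.9 / 22.99 = 1.736 mol.
Since Na⁺ + e⁻ → Na, n(e⁻) passed = 1 × 1.736 = 1.736 mol.
Cells in series carry the same charge, so the same 1.736 mol of electrons passes through cell 2.
Ca²⁺ + 2 e⁻ → Ca, so n(Ca) = 1.736 / 2 = 0.8678 mol.
m(Ca) = 0.8678 × 40.08 = 34.8 g.

34.8 g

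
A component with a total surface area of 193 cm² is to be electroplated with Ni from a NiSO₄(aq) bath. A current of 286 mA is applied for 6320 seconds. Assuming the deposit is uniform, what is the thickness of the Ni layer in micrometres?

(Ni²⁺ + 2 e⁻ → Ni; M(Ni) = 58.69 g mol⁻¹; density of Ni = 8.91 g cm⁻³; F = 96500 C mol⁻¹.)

3.20 μm

Q = I·t = 0.2860 × 6320.0 = 1808 C; n(e⁻) = 0.01873 mol.
n(Ni) = n(e⁻)/2 = 0.009365 mol, so m = 0.009365 × 58.69 = 0.5497 g.
Volume = m/ρ = 0.5497 / 8.91 = 0.06169 cm³.
Thickness = V/A = 0.06169 / 193 = 3.20 × 10⁻⁴ cm = 3.20 μm.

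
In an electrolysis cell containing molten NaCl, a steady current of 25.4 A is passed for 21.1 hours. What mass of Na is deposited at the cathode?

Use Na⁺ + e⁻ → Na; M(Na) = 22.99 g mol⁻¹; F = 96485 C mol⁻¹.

460 g

Q = I·t = 25.40 A × 75960 s = 1929000 C.
n(e⁻) = Q/F = 1929000 / 96485 = 20.00 mol.
Na⁺ + e⁻ → Na, so n(Na) = n(e⁻)/1 = 20.00 mol.
m = n·M = 20.00 × 22.99 = 460 g.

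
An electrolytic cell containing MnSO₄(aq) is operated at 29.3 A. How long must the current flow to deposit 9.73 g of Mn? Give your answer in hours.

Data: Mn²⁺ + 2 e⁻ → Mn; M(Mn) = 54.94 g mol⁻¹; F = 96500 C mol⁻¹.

0.324 h

n(Mn) = m/M = 9.73 / 54.94 = 0.1771 mol.
Each Mn atom requires 2 electrons, so n(e⁻) = 2 × 0.1771 = 0.3542 mol.
Q = n(e⁻)·F = 0.3542 × 96500 = 34180 C.
t = Q/I = 34180 / 29.30 A = 1167 s = 0.324 h.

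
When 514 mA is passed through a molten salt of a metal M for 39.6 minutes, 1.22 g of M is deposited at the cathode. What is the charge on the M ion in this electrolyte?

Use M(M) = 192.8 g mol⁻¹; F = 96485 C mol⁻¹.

Q = I·t = 0.5140 A × 2376.0 s = 1221 C, so n(e⁻) = 1221/96485 = 0.01266 mol.
n(M) deposited = 1.22 / 192.8 = 0.006328 mol.
Electrons per atom = n(e⁻)/n(M) = 0.01266 / 0.006328 = 2.00 ≈ 2, so the ion is M²⁺.

+2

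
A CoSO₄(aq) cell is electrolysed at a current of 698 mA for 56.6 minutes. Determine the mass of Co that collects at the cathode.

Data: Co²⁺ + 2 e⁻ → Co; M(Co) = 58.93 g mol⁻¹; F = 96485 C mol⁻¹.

Q = I·t = 0.6980 A × 3396.0 s = 2370 C.
n(e⁻) = Q/F = 2370 / 96485 = 0.02457 mol.
Co²⁺ + 2 e⁻ → Co, so n(Co) = n(e⁻)/2 = 0.01228 mol.
m = n·M = 0.01228 × 58.93 = 0.724 g.

0.724 g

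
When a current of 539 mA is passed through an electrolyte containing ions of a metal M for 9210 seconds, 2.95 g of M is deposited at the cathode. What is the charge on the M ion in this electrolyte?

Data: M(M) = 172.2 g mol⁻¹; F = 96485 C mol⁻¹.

Q = I·t = 0.5390 A × 9210.0 s = 4964 C, so n(e⁻) = 4964/96485 = 0.05145 mol.
n(M) deposited = 2.95 / 172.2 = 0.01713 mol.
Electrons per atom = n(e⁻)/n(M) = 0.05145 / 0.01713 = 3.00 ≈ 3, so the ion is M³⁺.

+3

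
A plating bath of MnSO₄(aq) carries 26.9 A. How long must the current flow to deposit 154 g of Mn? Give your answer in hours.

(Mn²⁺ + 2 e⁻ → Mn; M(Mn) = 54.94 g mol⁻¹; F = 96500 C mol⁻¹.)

5.59 h

n(Mn) = m/M = 154 / 54.94 = 2.803 mol.
Each Mn atom requires 2 electrons, so n(e⁻) = 2 × 2.803 = 5.606 mol.
Q = n(e⁻)·F = 5.606 × 96500 = 541000 C.
t = Q/I = 541000 / 26.90 A = 20110 s = 5.59 h.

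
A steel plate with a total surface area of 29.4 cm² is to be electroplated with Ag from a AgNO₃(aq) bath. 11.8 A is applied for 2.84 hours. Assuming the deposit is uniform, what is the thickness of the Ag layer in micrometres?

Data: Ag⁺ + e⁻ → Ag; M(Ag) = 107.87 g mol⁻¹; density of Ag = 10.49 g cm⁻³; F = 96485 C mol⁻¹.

4370 μm

Q = I·t = 11.80 × 10224 = 120600 C; n(e⁻) = 1.250 mol.
n(Ag) = n(e⁻)/1 = 1.250 mol, so m = 1.250 × 107.87 = 134.9 g.
Volume = m/ρ = 134.9 / 10.49 = 12.86 cm³.
Thickness = V/A = 12.86 / 29.4 = 0.437 cm = 4370 μm.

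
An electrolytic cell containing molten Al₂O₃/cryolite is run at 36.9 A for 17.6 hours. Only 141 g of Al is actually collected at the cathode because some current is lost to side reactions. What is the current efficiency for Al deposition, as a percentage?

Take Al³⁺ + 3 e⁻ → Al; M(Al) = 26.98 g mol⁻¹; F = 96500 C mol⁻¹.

64.7 %

Q = I·t = 36.90 × 63360 = 2338000 C; n(e⁻) = 2338000/96500 = 24.23 mol.
Theoretical n(Al) = n(e⁻)/3 = 8.076 mol, i.e. m_theo = 8.076 × 26.98 = 217.9 g.
Efficiency = m_actual / m_theo = 141 / 217.9 = 64.7 %.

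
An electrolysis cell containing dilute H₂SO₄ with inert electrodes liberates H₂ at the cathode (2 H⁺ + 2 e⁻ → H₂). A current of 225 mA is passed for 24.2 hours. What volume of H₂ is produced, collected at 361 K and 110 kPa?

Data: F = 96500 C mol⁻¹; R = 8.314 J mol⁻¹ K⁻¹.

2.77 L

Q = I·t = 0.2250 A × 87120 s = 19600 C.
n(e⁻) = Q/F = 19600 / 96500 = 0.2031 mol.
2 electrons are transferred per H₂ molecule, so n(H₂) = 0.2031 / 2 = 0.1016 mol.
V = nRT/P = (0.1016 × 8.314 × 361) / (110 × 10³ Pa) = 0.00277 m³ = 2.77 L.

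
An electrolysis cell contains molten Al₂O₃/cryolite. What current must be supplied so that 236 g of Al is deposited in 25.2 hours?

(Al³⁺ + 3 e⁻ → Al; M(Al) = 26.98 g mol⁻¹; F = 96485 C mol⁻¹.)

27.9 A

n(Al) = 236 / 26.98 = 8.747 mol.
n(e⁻) = 3 × 8.747 = 26.24 mol.
Q = n(e⁻)·F = 26.24 × 96485 = 2532000 C.
I = Q/t = 2532000 / 90720 s = 27.9 A.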